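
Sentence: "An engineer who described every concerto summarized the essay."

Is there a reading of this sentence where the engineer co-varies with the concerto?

No

The described interpretation is the *every concerto* > *an engineer* scoping.
*every concerto* sits inside the relative clause *who described every concerto*.
QR out of a relative clause is ruled out by the relative-clause island constraint.
The inverse ordering *every concerto* > *an engineer* is therefore underivable.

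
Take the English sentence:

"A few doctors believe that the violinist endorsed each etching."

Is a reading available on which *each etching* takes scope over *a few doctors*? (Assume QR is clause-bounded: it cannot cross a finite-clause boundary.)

No

*each etching* sits inside the finite complement clause *that the violinist endorsed each etching*.
QR is clause-bounded, so the finite complement is a scope island for the embedded quantifier.
Hence only narrow scope for *each etching* (under *a few doctors*) survives.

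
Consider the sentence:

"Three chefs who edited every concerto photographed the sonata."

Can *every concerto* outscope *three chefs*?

No

Structurally, *every concerto* is inside the relative clause *who edited every concerto*.
Relative clauses are scope islands: a quantifier cannot QR out of a relative clause to take scope in the matrix clause.
So *every concerto* cannot raise to a position above *three chefs*.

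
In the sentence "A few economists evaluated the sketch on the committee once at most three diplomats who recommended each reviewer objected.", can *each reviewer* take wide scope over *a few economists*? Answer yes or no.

No

The DP *each reviewer* is contained in the relative clause *who recommended each reviewer*, which is itself inside the adjunct *once at most three diplomats who recommended each reviewer objected*.
Even if one barrier were somehow void, the other would still block QR.
The inverse ordering *each reviewer* > *a few economists* is therefore underivable.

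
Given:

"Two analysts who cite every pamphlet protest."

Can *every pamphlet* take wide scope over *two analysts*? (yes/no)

No

The target quantifier *every pamphlet* is part of the relative clause *who cite every pamphlet*.
A relative clause is a scope island — quantifier raising cannot cross its boundary.
So *every pamphlet* cannot raise high enough to outscope *two analysts*; only the surface ordering *two analysts* > *every pamphlet* is available.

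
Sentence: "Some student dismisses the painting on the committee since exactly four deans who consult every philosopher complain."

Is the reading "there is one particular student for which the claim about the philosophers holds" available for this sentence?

Yes

The described interpretation is the *some student* > *every philosopher* scoping.
Surface scope (*some student* > *every philosopher*) is always derivable; islands only block QR, not in-situ interpretation.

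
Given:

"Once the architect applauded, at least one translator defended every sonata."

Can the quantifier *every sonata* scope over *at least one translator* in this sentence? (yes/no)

Yes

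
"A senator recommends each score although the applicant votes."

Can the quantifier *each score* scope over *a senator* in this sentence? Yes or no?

Yes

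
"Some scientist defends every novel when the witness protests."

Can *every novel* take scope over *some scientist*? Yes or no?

Although there is an adjunct clause, *every novel* is in the main clause, not inside the adjunct.
QR within a single clause is free, so the lower quantifier may take scope over the higher one.
So *every novel* > *some scientist* is among the available readings.

Yes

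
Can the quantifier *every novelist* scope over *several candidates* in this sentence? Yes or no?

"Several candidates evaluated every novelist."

Yes

Both DPs are arguments of the same predicate; there is no clause or island boundary between them.
With no island boundary between them, the object can take inverse scope over the subject via ordinary QR within the clause.
The sentence is scopally ambiguous between *several candidates* > *every novelist* and *every novelist* > *several candidates*.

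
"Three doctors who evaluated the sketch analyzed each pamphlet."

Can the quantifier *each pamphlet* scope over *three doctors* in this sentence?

Yes

The RC *who evaluated the sketch* is an island, but *each pamphlet* is not inside it — it is the matrix object, a clausemate of *three doctors*.
Ordinary QR to a clause-peripheral position gives the wide-scope LF for the lower DP.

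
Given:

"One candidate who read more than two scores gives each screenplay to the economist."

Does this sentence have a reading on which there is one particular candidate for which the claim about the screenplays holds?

Yes

This is the *one candidate* > *each screenplay* reading.
That is the surface-scope ordering, which is always one of the available readings — island constraints only ever restrict inverse scope.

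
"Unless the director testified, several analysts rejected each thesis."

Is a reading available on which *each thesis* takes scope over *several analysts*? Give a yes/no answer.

The adjunct clause does not contain *each thesis*, which is the matrix object.
Clause-internal QR can adjoin the lower DP above the subject, yielding the inverse reading.
The sentence is scopally ambiguous between *several analysts* > *each thesis* and *each thesis* > *several analysts*.

Yes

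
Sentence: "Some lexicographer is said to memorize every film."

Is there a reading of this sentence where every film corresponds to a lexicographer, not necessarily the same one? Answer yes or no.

This is the *every film* > *some lexicographer* reading.
*every film* is the object of the infinitival complement of a raising predicate; raising infinitives are transparent for QR, so the two DPs are in effect clausemates.
With no island boundary between them, the object can take inverse scope over the subject via ordinary QR within the clause.
So *every film* > *some lexicographer* is among the available readings.

Yes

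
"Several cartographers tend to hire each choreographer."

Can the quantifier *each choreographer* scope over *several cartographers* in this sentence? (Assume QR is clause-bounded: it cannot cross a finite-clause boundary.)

*each choreographer* is the object of the infinitival complement of a raising predicate; raising infinitives are transparent for QR, so the two DPs are in effect clausemates.
No island intervenes, so both surface and inverse scope are derivable.
So *each choreographer* > *several cartographers* is among the available readings.

Yes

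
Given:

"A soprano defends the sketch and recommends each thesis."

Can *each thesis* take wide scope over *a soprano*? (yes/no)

Structurally, *each thesis* is inside one conjunct of the coordinate structure (*recommends each thesis*).
Asymmetric QR out of one conjunct violates the Coordinate Structure Constraint.
Hence only narrow scope for *each thesis* (under *a soprano*) survives.
(Only the surface reading survives: one fixed soprano with respect to all the relevant theses.)

No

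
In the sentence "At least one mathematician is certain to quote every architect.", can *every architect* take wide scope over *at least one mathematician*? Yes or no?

Yes

*every architect* is the object of the infinitival complement of a raising predicate; raising infinitives are transparent for QR, so the two DPs are in effect clausemates.
Nothing blocks QR of the lower DP to a position above the higher one, so inverse scope is available.
Both orderings are possible: *at least one mathematician* > *every architect* and *every architect* > *at least one mathematician*.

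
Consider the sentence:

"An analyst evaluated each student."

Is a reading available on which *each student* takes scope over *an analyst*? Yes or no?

Yes

*each student* and *an analyst* are in the same minimal clause.
Nothing blocks QR of the lower DP to a position above the higher one, so inverse scope is available.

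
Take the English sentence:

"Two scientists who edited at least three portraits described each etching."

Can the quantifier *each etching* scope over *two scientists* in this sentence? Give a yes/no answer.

Although the sentence contains a relative clause (*who edited at least three portraits*), *each etching* is outside it, in the matrix VP.
Nothing blocks QR of the lower DP to a position above the higher one, so inverse scope is available.

Yes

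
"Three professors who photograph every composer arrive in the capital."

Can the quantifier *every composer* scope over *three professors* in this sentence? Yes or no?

No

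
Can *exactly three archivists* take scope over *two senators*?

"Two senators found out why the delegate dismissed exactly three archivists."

The DP *exactly three archivists* is contained in the embedded question *why the delegate dismissed exactly three archivists*.
QR across an interrogative CP boundary is ruled out as a wh-island violation.
So *exactly three archivists* cannot raise high enough to outscope *two senators*; only the surface ordering *two senators* > *exactly three archivists* is available.

No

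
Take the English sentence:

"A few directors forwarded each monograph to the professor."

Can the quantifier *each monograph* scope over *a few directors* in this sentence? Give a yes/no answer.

Yes

*a few directors* and *each monograph* are co-arguments of the matrix verb, with nothing but a clause-internal boundary between them.
QR within a single clause is free, so the lower quantifier may take scope over the higher one.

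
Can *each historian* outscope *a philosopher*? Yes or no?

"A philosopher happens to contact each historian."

Yes

Raising constructions are monoclausal for scope purposes; *each historian* is not separated from *a philosopher* by any island.
Ordinary QR to a clause-peripheral position gives the wide-scope LF for the lower DP.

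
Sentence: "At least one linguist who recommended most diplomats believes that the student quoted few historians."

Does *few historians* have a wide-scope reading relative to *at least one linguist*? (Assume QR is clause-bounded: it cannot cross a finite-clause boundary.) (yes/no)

No

The target quantifier *few historians* is part of the finite complement clause *that the student quoted few historians*.
Under clause-bounded QR, a quantifier in an embedded finite clause cannot raise into the matrix clause.
So *few historians* cannot raise to a position above *at least one linguist*.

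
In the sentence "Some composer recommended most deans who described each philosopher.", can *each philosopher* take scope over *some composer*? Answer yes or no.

No

*each philosopher* is embedded in the relative clause *who described each philosopher* modifying *most deans*.
Quantifiers inside a relative clause are trapped there; the RC boundary blocks QR.
*each philosopher* is confined to the island and cannot take scope over *some composer*.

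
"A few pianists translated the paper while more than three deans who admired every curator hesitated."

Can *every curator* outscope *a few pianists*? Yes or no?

No

*every curator* occurs within the relative clause *who admired every curator*, which is itself inside the adjunct *while more than three deans who admired every curator hesitated*.
Two island boundaries intervene — the relative clause and the adjunct. Either alone would block QR.
*every curator* > *a few pianists* would require crossing that boundary, which is illicit.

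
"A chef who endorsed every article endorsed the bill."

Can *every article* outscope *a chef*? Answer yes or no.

No

The DP *every article* is contained in the relative clause *who endorsed every article*.
The relative clause forms an island for QR, so the quantifier is confined to the head noun's restrictor.
So *every article* cannot raise to a position above *a chef*.
(Only the surface reading survives: one fixed chef with respect to all the relevant articles.)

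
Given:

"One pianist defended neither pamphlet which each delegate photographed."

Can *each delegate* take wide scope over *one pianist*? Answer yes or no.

The target quantifier *each delegate* is part of the relative clause *which each delegate photographed* modifying *neither pamphlet*.
QR out of a relative clause is ruled out by the relative-clause island constraint.
Hence only narrow scope for *each delegate* (under *one pianist*) survives.

No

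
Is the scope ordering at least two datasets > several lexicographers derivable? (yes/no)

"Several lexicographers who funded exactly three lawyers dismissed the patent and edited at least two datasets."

*at least two datasets* sits inside one conjunct of the coordinate structure (*edited at least two datasets*).
A quantifier cannot raise out of one conjunct of a coordination across the whole coordinate structure — the CSC applies to QR.
*at least two datasets* is confined to the island and cannot take scope over *several lexicographers*.

No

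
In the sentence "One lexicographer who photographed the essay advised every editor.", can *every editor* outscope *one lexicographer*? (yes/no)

*every editor* sits in the matrix clause, not in the relative clause on *one lexicographer*.
Nothing blocks QR of the lower DP to a position above the higher one, so inverse scope is available.

Yes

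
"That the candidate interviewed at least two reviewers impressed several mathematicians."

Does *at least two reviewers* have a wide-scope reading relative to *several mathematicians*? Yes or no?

*at least two reviewers* is embedded in the sentential subject *that the candidate interviewed at least two reviewers*.
Sentential subjects are islands: a quantifier inside the subject clause cannot raise over the matrix predicate.
There is no licit LF on which *at least two reviewers* c-commands *several mathematicians*.

No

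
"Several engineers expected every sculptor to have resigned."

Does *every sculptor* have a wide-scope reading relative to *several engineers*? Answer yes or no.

This is an ECM construction: *every sculptor* is the infinitival subject, Case-marked by the matrix verb, and the infinitive is transparent for QR.
Since no island is crossed, the inverse ordering is licensed alongside surface scope.
So *every sculptor* > *several engineers* is among the available readings.

Yes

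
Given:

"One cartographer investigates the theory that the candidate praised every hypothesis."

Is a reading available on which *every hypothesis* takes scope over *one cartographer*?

No

Structurally, *every hypothesis* is inside the complex NP *the theory that the candidate praised every hypothesis*.
Noun-complement clauses are scope islands (the Complex NP Constraint): a quantifier inside one cannot scope into the matrix.
There is no licit LF on which *every hypothesis* c-commands *one cartographer*.
(Only the surface reading survives: one fixed cartographer with respect to all the relevant hypotheses.)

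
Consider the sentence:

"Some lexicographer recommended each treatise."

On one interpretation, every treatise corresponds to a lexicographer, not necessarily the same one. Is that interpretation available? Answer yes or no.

Yes

This is the *each treatise* > *some lexicographer* reading.
Both DPs are arguments of the same predicate; there is no clause or island boundary between them.
No island intervenes, so both surface and inverse scope are derivable.
Both orderings are possible: *some lexicographer* > *each treatise* and *each treatise* > *some lexicographer*.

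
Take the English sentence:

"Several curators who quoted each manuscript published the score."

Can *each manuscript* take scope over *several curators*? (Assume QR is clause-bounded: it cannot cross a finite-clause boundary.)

No

*each manuscript* is embedded in the relative clause *who quoted each manuscript*.
Quantifiers inside a relative clause are trapped there; the RC boundary blocks QR.
There is no licit LF on which *each manuscript* c-commands *several curators*.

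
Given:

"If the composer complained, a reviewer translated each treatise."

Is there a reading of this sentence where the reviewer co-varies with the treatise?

Yes

That reading corresponds to *each treatise* > *a reviewer*.
Although there is an adjunct clause, *each treatise* is in the main clause, not inside the adjunct.
No island intervenes, so both surface and inverse scope are derivable.
So *each treatise* > *a reviewer* is among the available readings.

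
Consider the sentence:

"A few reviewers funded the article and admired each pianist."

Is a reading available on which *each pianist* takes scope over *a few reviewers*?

Structurally, *each pianist* is inside one conjunct of the coordinate structure (*admired each pianist*).
A quantifier cannot raise out of one conjunct of a coordination across the whole coordinate structure — the CSC applies to QR.
*each pianist* is confined to the island and cannot take scope over *a few reviewers*.

No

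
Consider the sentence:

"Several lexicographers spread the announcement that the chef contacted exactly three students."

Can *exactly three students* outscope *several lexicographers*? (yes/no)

No

*exactly three students* is embedded in the complex NP *the announcement that the chef contacted exactly three students*.
Noun-complement clauses are scope islands (the Complex NP Constraint): a quantifier inside one cannot scope into the matrix.
*exactly three students* > *several lexicographers* would require crossing that boundary, which is illicit.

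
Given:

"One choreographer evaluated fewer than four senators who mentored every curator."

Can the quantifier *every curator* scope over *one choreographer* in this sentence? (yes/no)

The DP *every curator* is contained in the relative clause *who mentored every curator* modifying *fewer than four senators*.
QR out of a relative clause is ruled out by the relative-clause island constraint.
Hence only narrow scope for *every curator* (under *one choreographer*) survives.

No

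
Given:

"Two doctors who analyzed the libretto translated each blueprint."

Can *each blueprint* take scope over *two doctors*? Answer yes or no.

The relative clause *who analyzed the libretto* modifies *two doctors*, but *each blueprint* is not inside that relative clause — it is an argument of the matrix verb.
Ordinary QR to a clause-peripheral position gives the wide-scope LF for the lower DP.

Yes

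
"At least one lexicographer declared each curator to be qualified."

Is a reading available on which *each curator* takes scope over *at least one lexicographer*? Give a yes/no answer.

Yes

ECM infinitives lack a CP barrier, so *each curator* can QR over the matrix subject *at least one lexicographer*.
Since no island is crossed, the inverse ordering is licensed alongside surface scope.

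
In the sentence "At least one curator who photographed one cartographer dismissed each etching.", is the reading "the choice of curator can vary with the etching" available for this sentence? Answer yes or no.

The paraphrase describes the scope ordering *each etching* > *at least one curator*.
The RC *who photographed one cartographer* is an island, but *each etching* is not inside it — it is the matrix object, a clausemate of *at least one curator*.
QR within a single clause is free, so the lower quantifier may take scope over the higher one.

Yes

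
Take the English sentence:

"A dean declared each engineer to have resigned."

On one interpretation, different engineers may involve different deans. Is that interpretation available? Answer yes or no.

Yes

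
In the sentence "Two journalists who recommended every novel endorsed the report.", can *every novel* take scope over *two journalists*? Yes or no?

The DP *every novel* is contained in the relative clause *who recommended every novel*.
The relative clause forms an island for QR, so the quantifier is confined to the head noun's restrictor.
So *every novel* cannot raise to a position above *two journalists*.

No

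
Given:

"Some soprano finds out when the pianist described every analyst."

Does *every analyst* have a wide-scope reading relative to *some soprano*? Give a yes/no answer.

No

The DP *every analyst* is contained in the embedded question *when the pianist described every analyst*.
Embedded wh-clauses are opaque for QR, so the quantifier stays inside the question.
Hence only narrow scope for *every analyst* (under *some soprano*) survives.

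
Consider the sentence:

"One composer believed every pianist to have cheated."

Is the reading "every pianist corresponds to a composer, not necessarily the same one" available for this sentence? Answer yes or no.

The described interpretation is the *every pianist* > *one composer* scoping.
*every pianist* is the subject of an ECM infinitive — the infinitival complement of an ECM verb is not a scope island, so *every pianist* can raise into the matrix clause.
Clause-internal QR can adjoin the lower DP above the subject, yielding the inverse reading.
The sentence is scopally ambiguous between *one composer* > *every pianist* and *every pianist* > *one composer*.

Yes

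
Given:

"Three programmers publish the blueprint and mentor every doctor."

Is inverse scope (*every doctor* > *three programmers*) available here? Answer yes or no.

No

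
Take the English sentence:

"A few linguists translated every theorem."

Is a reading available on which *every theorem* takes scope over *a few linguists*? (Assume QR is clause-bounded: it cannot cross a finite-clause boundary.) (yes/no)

Yes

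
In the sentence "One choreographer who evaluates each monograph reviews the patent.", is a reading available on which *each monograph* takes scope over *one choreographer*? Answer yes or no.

*each monograph* sits inside the relative clause *who evaluates each monograph*.
Relative clauses block scope extraction: QR cannot target a position outside the modified NP.
So the wide-scope reading for *each monograph* is blocked.

No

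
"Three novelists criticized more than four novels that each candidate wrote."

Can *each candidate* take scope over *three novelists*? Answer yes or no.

*each candidate* occurs within the relative clause *that each candidate wrote* modifying *more than four novels*.
Relative clauses are scope islands: a quantifier cannot QR out of a relative clause to take scope in the matrix clause.
*each candidate* > *three novelists* would require crossing that boundary, which is illicit.

No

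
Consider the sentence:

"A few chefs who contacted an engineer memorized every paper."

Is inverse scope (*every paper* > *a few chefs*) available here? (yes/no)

*every paper* is a matrix argument; only *a few chefs* is modified by the relative clause *who contacted an engineer*, so the RC island is irrelevant to the target quantifier.
Clause-internal QR can adjoin the lower DP above the subject, yielding the inverse reading.
So *every paper* > *a few chefs* is among the available readings.

Yes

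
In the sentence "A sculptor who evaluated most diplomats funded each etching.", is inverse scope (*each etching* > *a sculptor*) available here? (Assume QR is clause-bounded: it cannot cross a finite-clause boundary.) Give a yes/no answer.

The relative clause *who evaluated most diplomats* modifies *a sculptor*, but *each etching* is not inside that relative clause — it is an argument of the matrix verb.
Nothing blocks QR of the lower DP to a position above the higher one, so inverse scope is available.

Yes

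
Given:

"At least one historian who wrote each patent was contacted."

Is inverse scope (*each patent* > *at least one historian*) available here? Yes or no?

*each patent* is embedded in the relative clause *who wrote each patent*.
Relative clauses are scope islands: a quantifier cannot QR out of a relative clause to take scope in the matrix clause.
*each patent* is confined to the island and cannot take scope over *at least one historian*.

No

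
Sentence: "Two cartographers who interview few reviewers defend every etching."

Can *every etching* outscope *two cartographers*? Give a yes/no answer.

Yes

The relative clause *who interview few reviewers* modifies *two cartographers*, but *every etching* is not inside that relative clause — it is an argument of the matrix verb.
Clause-internal QR can adjoin the lower DP above the subject, yielding the inverse reading.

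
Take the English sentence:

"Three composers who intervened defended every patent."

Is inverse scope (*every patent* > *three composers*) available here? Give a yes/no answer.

Yes

The RC *who intervened* is an island, but *every patent* is not inside it — it is the matrix object, a clausemate of *three composers*.
Ordinary QR to a clause-peripheral position gives the wide-scope LF for the lower DP.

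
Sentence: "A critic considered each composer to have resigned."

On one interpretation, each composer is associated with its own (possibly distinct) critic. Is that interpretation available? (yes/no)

The paraphrase describes the scope ordering *each composer* > *a critic*.
This is an ECM construction: *each composer* is the infinitival subject, Case-marked by the matrix verb, and the infinitive is transparent for QR.
Ordinary QR to a clause-peripheral position gives the wide-scope LF for the lower DP.
Both orderings are possible: *a critic* > *each composer* and *each composer* > *a critic*.

Yes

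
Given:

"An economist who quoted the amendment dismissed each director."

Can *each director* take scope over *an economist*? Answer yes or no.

Although the sentence contains a relative clause (*who quoted the amendment*), *each director* is outside it, in the matrix VP.
Since no island is crossed, the inverse ordering is licensed alongside surface scope.

Yes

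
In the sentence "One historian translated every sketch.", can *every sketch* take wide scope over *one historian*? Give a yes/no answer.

Yes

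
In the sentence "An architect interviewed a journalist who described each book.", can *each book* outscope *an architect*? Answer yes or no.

*each book* occurs within the relative clause *who described each book* modifying *a journalist*.
The relative clause forms an island for QR, so the quantifier is confined to the head noun's restrictor.
*each book* is confined to the island and cannot take scope over *an architect*.

No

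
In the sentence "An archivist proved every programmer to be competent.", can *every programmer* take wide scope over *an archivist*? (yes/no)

The ECM infinitive is scope-transparent — *every programmer* is free to raise above *an archivist*.
Nothing blocks QR of the lower DP to a position above the higher one, so inverse scope is available.

Yes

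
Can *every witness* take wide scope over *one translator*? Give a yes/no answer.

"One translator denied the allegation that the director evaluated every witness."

No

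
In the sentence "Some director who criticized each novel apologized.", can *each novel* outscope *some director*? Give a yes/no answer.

*each novel* sits inside the relative clause *who criticized each novel*.
A relative clause is a scope island — quantifier raising cannot cross its boundary.
*each novel* is confined to the island and cannot take scope over *some director*.

No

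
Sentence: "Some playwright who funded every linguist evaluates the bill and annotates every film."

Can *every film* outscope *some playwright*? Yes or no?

No

*every film* occurs within one conjunct of the coordinate structure (*annotates every film*).
A quantifier cannot raise out of one conjunct of a coordination across the whole coordinate structure — the CSC applies to QR.
*every film* > *some playwright* would require crossing that boundary, which is illicit.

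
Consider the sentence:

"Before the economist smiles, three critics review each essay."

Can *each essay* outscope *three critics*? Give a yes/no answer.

The adjunct clause does not contain *each essay*, which is the matrix object.
Clause-internal QR can adjoin the lower DP above the subject, yielding the inverse reading.

Yes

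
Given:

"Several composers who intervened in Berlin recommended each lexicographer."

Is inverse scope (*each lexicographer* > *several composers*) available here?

Yes

The RC *who intervened in Berlin* is an island, but *each lexicographer* is not inside it — it is the matrix object, a clausemate of *several composers*.
QR within a single clause is free, so the lower quantifier may take scope over the higher one.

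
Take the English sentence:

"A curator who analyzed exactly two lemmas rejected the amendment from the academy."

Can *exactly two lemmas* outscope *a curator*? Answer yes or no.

*exactly two lemmas* occurs within the relative clause *who analyzed exactly two lemmas*.
Quantifiers inside a relative clause are trapped there; the RC boundary blocks QR.
The inverse ordering *exactly two lemmas* > *a curator* is therefore underivable.

No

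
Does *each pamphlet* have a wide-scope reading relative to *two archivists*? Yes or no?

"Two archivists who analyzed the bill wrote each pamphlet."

*each pamphlet* is a matrix argument; only *two archivists* is modified by the relative clause *who analyzed the bill*, so the RC island is irrelevant to the target quantifier.
Since no island is crossed, the inverse ordering is licensed alongside surface scope.
Both orderings are possible: *two archivists* > *each pamphlet* and *each pamphlet* > *two archivists*.

Yes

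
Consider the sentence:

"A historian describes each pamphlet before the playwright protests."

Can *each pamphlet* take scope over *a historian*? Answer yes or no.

Yes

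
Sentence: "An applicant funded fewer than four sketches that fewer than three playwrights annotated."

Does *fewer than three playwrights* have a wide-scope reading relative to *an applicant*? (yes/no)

No

The DP *fewer than three playwrights* is contained in the relative clause *that fewer than three playwrights annotated* modifying *fewer than four sketches*.
Quantifiers inside a relative clause are trapped there; the RC boundary blocks QR.
*fewer than three playwrights* > *an applicant* would require crossing that boundary, which is illicit.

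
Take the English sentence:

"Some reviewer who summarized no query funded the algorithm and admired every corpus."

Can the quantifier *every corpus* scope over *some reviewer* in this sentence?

The DP *every corpus* is contained in one conjunct of the coordinate structure (*admired every corpus*).
A quantifier cannot raise out of one conjunct of a coordination across the whole coordinate structure — the CSC applies to QR.
There is no licit LF on which *every corpus* c-commands *some reviewer*.

No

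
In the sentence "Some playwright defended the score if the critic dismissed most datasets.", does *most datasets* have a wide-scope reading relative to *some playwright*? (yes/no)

No

*most datasets* sits inside the adjunct clause *if the critic dismissed most datasets*.
Adjunct clauses are scope islands: a quantifier inside an adjunct cannot raise into the matrix clause.
There is no licit LF on which *most datasets* c-commands *some playwright*.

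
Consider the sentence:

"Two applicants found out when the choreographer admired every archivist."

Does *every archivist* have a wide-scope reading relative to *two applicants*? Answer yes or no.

No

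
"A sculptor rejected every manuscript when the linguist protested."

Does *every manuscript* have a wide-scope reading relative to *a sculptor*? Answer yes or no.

*every manuscript* is a matrix argument; the adjunct is an island but the target quantifier is outside it.
QR within a single clause is free, so the lower quantifier may take scope over the higher one.

Yes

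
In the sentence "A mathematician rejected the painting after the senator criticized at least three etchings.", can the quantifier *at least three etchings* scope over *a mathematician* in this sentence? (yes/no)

No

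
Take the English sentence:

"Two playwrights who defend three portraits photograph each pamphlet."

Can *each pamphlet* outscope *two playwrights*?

Yes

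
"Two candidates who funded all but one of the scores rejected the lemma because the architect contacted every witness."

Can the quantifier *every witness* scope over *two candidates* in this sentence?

No

The DP *every witness* is contained in the adjunct clause *because the architect contacted every witness*.
The adjunct-island constraint bars QR out of an adverbial clause.
There is no licit LF on which *every witness* c-commands *two candidates*.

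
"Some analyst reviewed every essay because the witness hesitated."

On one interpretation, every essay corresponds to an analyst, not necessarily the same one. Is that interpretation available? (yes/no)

Yes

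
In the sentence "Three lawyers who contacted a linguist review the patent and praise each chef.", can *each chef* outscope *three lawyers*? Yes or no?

No

*each chef* is embedded in one conjunct of the coordinate structure (*praise each chef*).
Asymmetric QR out of one conjunct violates the Coordinate Structure Constraint.
So *each chef* cannot raise high enough to outscope *three lawyers*; only the surface ordering *three lawyers* > *each chef* is available.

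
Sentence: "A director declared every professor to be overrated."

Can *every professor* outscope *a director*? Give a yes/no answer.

*every professor* is an ECM subject; ECM complements are not islands, and the embedded quantifier may take matrix scope.
Ordinary QR to a clause-peripheral position gives the wide-scope LF for the lower DP.
So *every professor* > *a director* is among the available readings.

Yes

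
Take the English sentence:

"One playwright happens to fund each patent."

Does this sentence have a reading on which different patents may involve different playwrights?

This is the *each patent* > *one playwright* reading.
Infinitival complements of raising predicates do not block QR; *each patent* and *one playwright* are effectively clausemates.
Nothing blocks QR of the lower DP to a position above the higher one, so inverse scope is available.

Yes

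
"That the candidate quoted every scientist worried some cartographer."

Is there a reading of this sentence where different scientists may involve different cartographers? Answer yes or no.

The paraphrase describes the scope ordering *every scientist* > *some cartographer*.
Structurally, *every scientist* is inside the sentential subject *that the candidate quoted every scientist*.
Subjects — clausal subjects included — are islands for extraction, and QR is no exception.
*every scientist* is confined to the island and cannot take scope over *some cartographer*.

No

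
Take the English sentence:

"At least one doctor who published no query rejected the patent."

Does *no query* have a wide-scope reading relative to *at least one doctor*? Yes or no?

Structurally, *no query* is inside the relative clause *who published no query*.
A relative clause is a scope island — quantifier raising cannot cross its boundary.
So the wide-scope reading for *no query* is blocked.

No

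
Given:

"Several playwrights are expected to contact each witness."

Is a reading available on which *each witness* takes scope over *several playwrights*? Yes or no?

Yes

*each witness* is inside a raising infinitive, which is transparent to QR (no CP barrier), so it behaves as a matrix argument.
Since no island is crossed, the inverse ordering is licensed alongside surface scope.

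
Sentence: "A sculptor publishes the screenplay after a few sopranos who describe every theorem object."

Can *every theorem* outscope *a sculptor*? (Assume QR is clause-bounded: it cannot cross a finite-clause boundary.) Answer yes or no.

*every theorem* is embedded in the relative clause *who describe every theorem*, which is itself inside the adjunct *after a few sopranos who describe every theorem object*.
Even if one barrier were somehow void, the other would still block QR.
There is no licit LF on which *every theorem* c-commands *a sculptor*.

No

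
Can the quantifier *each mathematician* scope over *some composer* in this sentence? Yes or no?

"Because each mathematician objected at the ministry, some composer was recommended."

No

The target quantifier *each mathematician* is part of the adjunct clause *because each mathematician objected at the ministry*.
Since the clause is an adjunct (not a complement), the Adjunct Condition blocks QR across its edge.
*each mathematician* is confined to the island and cannot take scope over *some composer*.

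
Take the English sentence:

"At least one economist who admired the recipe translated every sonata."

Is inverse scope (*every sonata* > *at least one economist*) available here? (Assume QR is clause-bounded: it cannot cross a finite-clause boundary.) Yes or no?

Although the sentence contains a relative clause (*who admired the recipe*), *every sonata* is outside it, in the matrix VP.
No island intervenes, so both surface and inverse scope are derivable.

Yes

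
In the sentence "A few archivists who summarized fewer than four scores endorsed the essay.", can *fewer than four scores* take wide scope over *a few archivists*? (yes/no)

No

*fewer than four scores* is embedded in the relative clause *who summarized fewer than four scores*.
QR out of a relative clause is ruled out by the relative-clause island constraint.
*fewer than four scores* is confined to the island and cannot take scope over *a few archivists*.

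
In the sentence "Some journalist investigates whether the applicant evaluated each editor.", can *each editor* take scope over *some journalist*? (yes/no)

No

The target quantifier *each editor* is part of the embedded question *whether the applicant evaluated each editor*.
An indirect question is a wh-island; the filled [Spec,CP] blocks QR across the CP edge.
There is no licit LF on which *each editor* c-commands *some journalist*.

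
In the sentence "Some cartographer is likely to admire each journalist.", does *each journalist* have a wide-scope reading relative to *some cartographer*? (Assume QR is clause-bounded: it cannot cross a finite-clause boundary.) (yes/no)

Infinitival complements of raising predicates do not block QR; *each journalist* and *some cartographer* are effectively clausemates.
Nothing blocks QR of the lower DP to a position above the higher one, so inverse scope is available.

Yes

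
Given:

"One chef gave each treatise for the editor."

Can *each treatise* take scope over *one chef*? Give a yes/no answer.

Yes

Both DPs are arguments of the same predicate; there is no clause or island boundary between them.
QR within a single clause is free, so the lower quantifier may take scope over the higher one.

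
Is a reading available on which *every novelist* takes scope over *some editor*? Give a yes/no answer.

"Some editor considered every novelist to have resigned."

Yes

*every novelist* is the subject of an ECM infinitive — the infinitival complement of an ECM verb is not a scope island, so *every novelist* can raise into the matrix clause.
With no island boundary between them, the object can take inverse scope over the subject via ordinary QR within the clause.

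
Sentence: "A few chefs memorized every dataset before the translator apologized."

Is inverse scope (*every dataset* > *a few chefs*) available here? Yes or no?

The adjunct clause does not contain *every dataset*, which is the matrix object.
Clause-internal QR can adjoin the lower DP above the subject, yielding the inverse reading.

Yes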